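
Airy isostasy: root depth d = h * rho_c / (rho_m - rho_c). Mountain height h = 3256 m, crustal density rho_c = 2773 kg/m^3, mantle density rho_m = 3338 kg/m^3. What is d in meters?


rho_m - rho_c = 3338 - 2773 = 565
d = 3256 * 2773 / 565
= 9028888 / 565
= 15980.33 m

15980.33


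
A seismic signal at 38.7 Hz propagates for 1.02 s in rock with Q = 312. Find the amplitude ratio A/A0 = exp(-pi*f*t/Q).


pi*f*t/Q = pi*38.7*1.02/312 = 0.397472
A/A0 = exp(-0.397472) = 0.672017

0.672017


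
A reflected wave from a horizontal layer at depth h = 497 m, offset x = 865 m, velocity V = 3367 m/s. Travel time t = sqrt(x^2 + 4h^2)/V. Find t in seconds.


x^2 + 4h^2 = 865^2 + 4*497^2 = 748225 + 988036 = 1736261
sqrt(1736261) = 1317.6726
t = 1317.6726 / 3367 = 0.3913 s

0.3913


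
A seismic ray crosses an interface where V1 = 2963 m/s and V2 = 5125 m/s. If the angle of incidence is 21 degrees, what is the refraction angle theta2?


sin(theta1) = sin(21 deg) = 0.358368
sin(theta2) = V2/V1 * sin(theta1) = 5125/2963 * 0.358368 = 0.619857
theta2 = arcsin(0.619857) = 38.3057 degrees

38.3057


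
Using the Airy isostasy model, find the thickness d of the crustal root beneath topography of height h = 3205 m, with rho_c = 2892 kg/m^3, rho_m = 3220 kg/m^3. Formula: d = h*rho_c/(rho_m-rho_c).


rho_m - rho_c = 3220 - 2892 = 328
d = 3205 * 2892 / 328
= 9268860 / 328
= 28258.72 m

28258.72


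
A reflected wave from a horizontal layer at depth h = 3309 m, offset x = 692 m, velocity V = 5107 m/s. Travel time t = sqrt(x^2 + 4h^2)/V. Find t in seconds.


x^2 + 4h^2 = 692^2 + 4*3309^2 = 478864 + 43797924 = 44276788
sqrt(44276788) = 6654.0806
t = 6654.0806 / 5107 = 1.3029 s

1.3029


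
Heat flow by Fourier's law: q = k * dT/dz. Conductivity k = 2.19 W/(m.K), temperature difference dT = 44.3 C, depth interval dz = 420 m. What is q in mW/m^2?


q = k * dT / dz * 1000
= 2.19 * 44.3 / 420 * 1000
= 0.230993 * 1000
= 230.9929 mW/m^2

230.9929


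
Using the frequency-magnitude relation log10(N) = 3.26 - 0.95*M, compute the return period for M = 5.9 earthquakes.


log10(N) = 3.26 - 0.95*5.9 = -2.345
N = 10^-2.345 = 0.004519
T = 1/N = 1/0.004519 = 221.3095 years

221.3095


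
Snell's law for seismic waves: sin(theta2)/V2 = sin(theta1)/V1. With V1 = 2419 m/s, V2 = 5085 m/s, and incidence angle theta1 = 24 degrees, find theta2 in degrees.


sin(theta1) = sin(24 deg) = 0.406737
sin(theta2) = V2/V1 * sin(theta1) = 5085/2419 * 0.406737 = 0.855004
theta2 = arcsin(0.855004) = 58.7602 degrees

58.7602


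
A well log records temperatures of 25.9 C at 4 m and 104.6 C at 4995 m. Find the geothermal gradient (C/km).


dT = 104.6 - 25.9 = 78.7 C
dz = 4995 - 4 = 4991 m
gradient = dT/dz * 1000 = 78.7/4991 * 1000 = 15.7684 C/km

15.7684


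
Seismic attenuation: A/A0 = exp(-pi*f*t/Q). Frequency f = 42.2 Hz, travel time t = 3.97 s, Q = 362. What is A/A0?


pi*f*t/Q = pi*42.2*3.97/362 = 1.453933
A/A0 = exp(-1.453933) = 0.23365

0.23365


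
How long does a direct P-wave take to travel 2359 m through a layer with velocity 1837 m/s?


t = x / V
= 2359 / 1837
= 1.2842 s

1.2842


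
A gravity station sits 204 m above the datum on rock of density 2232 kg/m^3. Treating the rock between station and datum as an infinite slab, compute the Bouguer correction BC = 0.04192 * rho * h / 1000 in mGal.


BC = 0.04192 * rho * h / 1000
= 0.04192 * 2232 * 204 / 1000
= 19.0873 mGal

19.0873


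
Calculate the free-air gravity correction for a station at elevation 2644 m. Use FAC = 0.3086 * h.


FAC = 0.3086 * h
= 0.3086 * 2644
= 815.9384 mGal

815.9384


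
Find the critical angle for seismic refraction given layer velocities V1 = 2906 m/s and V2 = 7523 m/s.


V1/V2 = 2906/7523 = 0.386282
theta_c = arcsin(0.386282) = 22.7234 degrees

22.7234


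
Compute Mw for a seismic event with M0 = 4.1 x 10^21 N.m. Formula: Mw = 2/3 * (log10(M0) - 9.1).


log10(M0) = log10(4.1 x 10^21) = 21.6128
Mw = 2/3 * (21.6128 - 9.1)
= 2/3 * 12.5128
= 8.34

8.34


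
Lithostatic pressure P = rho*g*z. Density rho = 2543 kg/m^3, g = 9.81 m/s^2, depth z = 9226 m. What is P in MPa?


P = rho * g * z / 1e6
= 2543 * 9.81 * 9226 / 1e6
= 230159453.58 / 1e6
= 230.1595 MPa

230.1595


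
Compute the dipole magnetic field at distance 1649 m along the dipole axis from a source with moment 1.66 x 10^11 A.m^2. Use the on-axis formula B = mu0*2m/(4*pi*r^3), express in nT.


m = 1.66 x 10^11 = 166000000000 A.m^2
2m = 332000000000 A.m^2
r^3 = 1649^3 = 4483962449
B = (4pi*10^-7) * 332000000000 / (4*pi * 4483962449) * 1e9
= 417203.504397 / 56347133955.0 * 1e9
= 7404.1655 nT

7404.1655


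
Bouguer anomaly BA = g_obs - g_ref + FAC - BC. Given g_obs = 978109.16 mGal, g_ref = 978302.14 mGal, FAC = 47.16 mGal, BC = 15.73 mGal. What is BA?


BA = g_obs - g_ref + FAC - BC
= 978109.16 - 978302.14 + 47.16 - 15.73
= -161.55 mGal

-161.55


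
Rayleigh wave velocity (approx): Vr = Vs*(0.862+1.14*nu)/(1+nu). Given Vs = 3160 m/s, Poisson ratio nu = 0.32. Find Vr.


Numerator factor = 0.862 + 1.14*0.32 = 1.2268
Denominator = 1 + 0.32 = 1.32
Vr = 3160 * 1.2268 / 1.32 = 2936.88 m/s

2936.88


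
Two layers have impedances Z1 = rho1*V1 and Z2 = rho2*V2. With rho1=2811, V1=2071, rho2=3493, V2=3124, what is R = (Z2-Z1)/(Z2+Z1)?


Z1 = 2811 * 2071 = 5821581
Z2 = 3493 * 3124 = 10912132
R = (10912132 - 5821581) / (10912132 + 5821581) = 5090551 / 16733713 = 0.3042

0.3042


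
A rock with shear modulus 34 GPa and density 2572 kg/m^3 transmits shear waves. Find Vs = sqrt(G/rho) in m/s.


Convert G to Pa: G = 34e9 Pa
Compute G/rho = 34e9 / 2572 = 13219284.6034
Vs = sqrt(13219284.6034) = 3635.83 m/s

3635.83


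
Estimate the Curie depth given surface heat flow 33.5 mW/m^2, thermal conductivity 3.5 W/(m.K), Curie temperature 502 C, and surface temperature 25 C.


T_Curie - T_surf = 502 - 25 = 477 C
Convert q to W/m^2: 33.5 mW/m^2 = 0.0335 W/m^2
d = 477 * 3.5 / 0.0335 = 49835.82 m

49835.82


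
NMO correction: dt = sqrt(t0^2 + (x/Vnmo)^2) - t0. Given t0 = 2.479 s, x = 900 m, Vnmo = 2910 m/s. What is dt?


x/Vnmo = 900/2910 = 0.309278
(x/Vnmo)^2 = 0.095653
t0^2 = 6.145441
sqrt(6.145441 + 0.095653) = 2.498218
dt = 2.498218 - 2.479 = 0.019218

0.019218


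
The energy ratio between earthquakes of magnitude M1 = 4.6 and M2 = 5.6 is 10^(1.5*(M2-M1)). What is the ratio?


M2 - M1 = 5.6 - 4.6 = 1.0
1.5 * 1.0 = 1.5
ratio = 10^1.5 = 31.62

31.62


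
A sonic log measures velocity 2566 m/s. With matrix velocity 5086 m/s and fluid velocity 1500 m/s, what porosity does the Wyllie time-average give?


1/V - 1/Vm = 1/2566 - 1/5086 = 0.00019309
1/Vf - 1/Vm = 1/1500 - 1/5086 = 0.00047005
phi = 0.00019309 / 0.00047005 = 0.4108

0.4108


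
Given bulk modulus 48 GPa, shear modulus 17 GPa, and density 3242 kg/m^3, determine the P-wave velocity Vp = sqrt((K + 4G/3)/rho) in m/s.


First compute the effective modulus:
K + 4G/3 = 48e9 + 4*17e9/3 = 70666666666.67 Pa
Then divide by density:
70666666666.67 / 3242 = 21797244.4993 Pa/(kg/m^3)
Take the square root:
Vp = sqrt(21797244.4993) = 4668.75 m/s

4668.75


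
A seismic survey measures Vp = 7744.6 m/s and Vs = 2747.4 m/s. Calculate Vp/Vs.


Vp/Vs = 7744.6 / 2747.4
= 2.8189

2.8189


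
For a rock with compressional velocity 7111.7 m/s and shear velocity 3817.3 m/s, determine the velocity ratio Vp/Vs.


Vp/Vs = 7111.7 / 3817.3
= 1.863

1.863


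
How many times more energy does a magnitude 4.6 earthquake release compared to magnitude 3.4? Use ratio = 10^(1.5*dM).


M2 - M1 = 4.6 - 3.4 = 1.2
1.5 * 1.2 = 1.8
ratio = 10^1.8 = 63.1

63.1


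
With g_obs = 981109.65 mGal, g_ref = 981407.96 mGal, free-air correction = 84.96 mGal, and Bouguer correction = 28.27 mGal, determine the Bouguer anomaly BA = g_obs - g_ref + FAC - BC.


BA = g_obs - g_ref + FAC - BC
= 981109.65 - 981407.96 + 84.96 - 28.27
= -241.62 mGal

-241.62


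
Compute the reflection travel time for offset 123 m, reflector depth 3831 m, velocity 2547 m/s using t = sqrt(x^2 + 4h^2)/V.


x^2 + 4h^2 = 123^2 + 4*3831^2 = 15129 + 58706244 = 58721373
sqrt(58721373) = 7662.9872
t = 7662.9872 / 2547 = 3.0086 s

3.0086


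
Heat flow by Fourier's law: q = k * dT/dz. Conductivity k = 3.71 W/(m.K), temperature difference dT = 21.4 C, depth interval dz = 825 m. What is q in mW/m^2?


q = k * dT / dz * 1000
= 3.71 * 21.4 / 825 * 1000
= 0.096235 * 1000
= 96.2352 mW/m^2

96.2352


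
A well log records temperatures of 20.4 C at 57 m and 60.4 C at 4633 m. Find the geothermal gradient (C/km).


dT = 60.4 - 20.4 = 40.0 C
dz = 4633 - 57 = 4576 m
gradient = dT/dz * 1000 = 40.0/4576 * 1000 = 8.7413 C/km

8.7413


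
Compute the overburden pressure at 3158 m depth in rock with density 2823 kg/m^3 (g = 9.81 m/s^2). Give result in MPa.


P = rho * g * z / 1e6
= 2823 * 9.81 * 3158 / 1e6
= 87456483.54 / 1e6
= 87.4565 MPa

87.4565


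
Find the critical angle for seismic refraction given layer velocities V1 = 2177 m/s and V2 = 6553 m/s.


V1/V2 = 2177/6553 = 0.332214
theta_c = arcsin(0.332214) = 19.4032 degrees

19.4032


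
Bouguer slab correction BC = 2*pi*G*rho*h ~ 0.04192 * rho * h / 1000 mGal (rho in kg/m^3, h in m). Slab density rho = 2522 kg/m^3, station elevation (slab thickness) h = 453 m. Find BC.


BC = 0.04192 * rho * h / 1000
= 0.04192 * 2522 * 453 / 1000
= 47.8922 mGal

47.8922


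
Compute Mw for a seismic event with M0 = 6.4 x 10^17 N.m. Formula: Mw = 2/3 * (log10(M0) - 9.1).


log10(M0) = log10(6.4 x 10^17) = 17.8062
Mw = 2/3 * (17.8062 - 9.1)
= 2/3 * 8.7062
= 5.8

5.8


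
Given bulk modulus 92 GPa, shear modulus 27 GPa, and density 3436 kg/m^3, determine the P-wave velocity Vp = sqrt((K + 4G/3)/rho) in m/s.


First compute the effective modulus:
K + 4G/3 = 92e9 + 4*27e9/3 = 128000000000.0 Pa
Then divide by density:
128000000000.0 / 3436 = 37252619.3248 Pa/(kg/m^3)
Take the square root:
Vp = sqrt(37252619.3248) = 6103.49 m/s

6103.49


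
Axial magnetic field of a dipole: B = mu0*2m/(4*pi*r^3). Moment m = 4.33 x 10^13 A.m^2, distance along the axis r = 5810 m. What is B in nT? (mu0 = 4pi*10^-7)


m = 4.33 x 10^13 = 43300000000000 A.m^2
2m = 86600000000000 A.m^2
r^3 = 5810^3 = 196122941000
B = (4pi*10^-7) * 86600000000000 / (4*pi * 196122941000) * 1e9
= 108824769.52035 / 2464553562584.1 * 1e9
= 44155.9766 nT

44155.9766


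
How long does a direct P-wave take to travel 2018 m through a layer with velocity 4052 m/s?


t = x / V
= 2018 / 4052
= 0.498 s

0.498


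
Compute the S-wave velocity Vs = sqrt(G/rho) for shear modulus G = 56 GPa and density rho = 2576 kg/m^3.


Convert G to Pa: G = 56e9 Pa
Compute G/rho = 56e9 / 2576 = 21739130.4348
Vs = sqrt(21739130.4348) = 4662.52 m/s

4662.52


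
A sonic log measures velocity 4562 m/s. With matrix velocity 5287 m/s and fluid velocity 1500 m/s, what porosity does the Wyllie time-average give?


1/V - 1/Vm = 1/4562 - 1/5287 = 3.006e-05
1/Vf - 1/Vm = 1/1500 - 1/5287 = 0.00047752
phi = 3.006e-05 / 0.00047752 = 0.0629

0.0629


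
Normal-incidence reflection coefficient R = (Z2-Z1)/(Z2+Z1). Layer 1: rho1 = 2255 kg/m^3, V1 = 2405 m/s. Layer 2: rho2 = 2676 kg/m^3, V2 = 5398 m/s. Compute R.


Z1 = 2255 * 2405 = 5423275
Z2 = 2676 * 5398 = 14445048
R = (14445048 - 5423275) / (14445048 + 5423275) = 9021773 / 19868323 = 0.4541

0.4541


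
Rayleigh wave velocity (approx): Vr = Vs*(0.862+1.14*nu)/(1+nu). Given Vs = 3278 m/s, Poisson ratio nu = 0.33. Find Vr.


Numerator factor = 0.862 + 1.14*0.33 = 1.2382
Denominator = 1 + 0.33 = 1.33
Vr = 3278 * 1.2382 / 1.33 = 3051.74 m/s

3051.74


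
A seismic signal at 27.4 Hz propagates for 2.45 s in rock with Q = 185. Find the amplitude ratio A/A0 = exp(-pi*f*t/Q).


pi*f*t/Q = pi*27.4*2.45/185 = 1.139974
A/A0 = exp(-1.139974) = 0.319827

0.319827


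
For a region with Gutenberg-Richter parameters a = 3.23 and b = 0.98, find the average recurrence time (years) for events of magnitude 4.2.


log10(N) = 3.23 - 0.98*4.2 = -0.886
N = 10^-0.886 = 0.130017
T = 1/N = 1/0.130017 = 7.6913 years

7.6913


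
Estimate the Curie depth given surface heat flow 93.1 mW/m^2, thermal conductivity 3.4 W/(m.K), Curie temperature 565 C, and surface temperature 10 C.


T_Curie - T_surf = 565 - 10 = 555 C
Convert q to W/m^2: 93.1 mW/m^2 = 0.0931 W/m^2
d = 555 * 3.4 / 0.0931 = 20268.53 m

20268.53


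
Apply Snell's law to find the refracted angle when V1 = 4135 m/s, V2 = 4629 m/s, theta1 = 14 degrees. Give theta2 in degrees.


sin(theta1) = sin(14 deg) = 0.241922
sin(theta2) = V2/V1 * sin(theta1) = 4629/4135 * 0.241922 = 0.270824
theta2 = arcsin(0.270824) = 15.7133 degrees

15.7133


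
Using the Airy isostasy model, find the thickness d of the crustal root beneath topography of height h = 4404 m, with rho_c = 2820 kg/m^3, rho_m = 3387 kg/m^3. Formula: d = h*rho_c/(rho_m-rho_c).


rho_m - rho_c = 3387 - 2820 = 567
d = 4404 * 2820 / 567
= 12419280 / 567
= 21903.49 m

21903.49


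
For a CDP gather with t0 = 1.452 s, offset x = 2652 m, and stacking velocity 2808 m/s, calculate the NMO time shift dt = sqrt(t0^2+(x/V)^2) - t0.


x/Vnmo = 2652/2808 = 0.944444
(x/Vnmo)^2 = 0.891975
t0^2 = 2.108304
sqrt(2.108304 + 0.891975) = 1.732131
dt = 1.732131 - 1.452 = 0.280131

0.280131


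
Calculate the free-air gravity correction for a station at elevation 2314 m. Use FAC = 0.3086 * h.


FAC = 0.3086 * h
= 0.3086 * 2314
= 714.1004 mGal

714.1004


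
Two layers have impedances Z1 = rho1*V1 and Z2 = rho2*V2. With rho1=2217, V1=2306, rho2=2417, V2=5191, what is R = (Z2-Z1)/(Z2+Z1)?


Z1 = 2217 * 2306 = 5112402
Z2 = 2417 * 5191 = 12546647
R = (12546647 - 5112402) / (12546647 + 5112402) = 7434245 / 17659049 = 0.421

0.421


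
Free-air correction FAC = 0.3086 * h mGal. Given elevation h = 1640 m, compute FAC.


FAC = 0.3086 * h
= 0.3086 * 1640
= 506.104 mGal

506.104


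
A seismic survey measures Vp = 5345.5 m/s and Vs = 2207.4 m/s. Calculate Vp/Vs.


Vp/Vs = 5345.5 / 2207.4
= 2.4216

2.4216


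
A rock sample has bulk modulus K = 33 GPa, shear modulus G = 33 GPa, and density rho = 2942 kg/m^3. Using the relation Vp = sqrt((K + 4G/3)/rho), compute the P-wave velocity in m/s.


First compute the effective modulus:
K + 4G/3 = 33e9 + 4*33e9/3 = 77000000000.0 Pa
Then divide by density:
77000000000.0 / 2942 = 26172671.6519 Pa/(kg/m^3)
Take the square root:
Vp = sqrt(26172671.6519) = 5115.92 m/s

5115.92


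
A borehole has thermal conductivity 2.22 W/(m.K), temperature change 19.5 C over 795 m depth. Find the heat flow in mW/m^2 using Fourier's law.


q = k * dT / dz * 1000
= 2.22 * 19.5 / 795 * 1000
= 0.054453 * 1000
= 54.4528 mW/m^2

54.4528


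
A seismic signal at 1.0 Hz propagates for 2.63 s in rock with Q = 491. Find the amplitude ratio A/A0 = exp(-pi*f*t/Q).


pi*f*t/Q = pi*1.0*2.63/491 = 0.016828
A/A0 = exp(-0.016828) = 0.983313

0.983313


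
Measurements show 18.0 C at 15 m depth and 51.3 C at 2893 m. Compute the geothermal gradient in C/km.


dT = 51.3 - 18.0 = 33.3 C
dz = 2893 - 15 = 2878 m
gradient = dT/dz * 1000 = 33.3/2878 * 1000 = 11.5705 C/km

11.5705


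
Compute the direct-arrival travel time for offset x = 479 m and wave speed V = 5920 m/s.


t = x / V
= 479 / 5920
= 0.0809 s

0.0809


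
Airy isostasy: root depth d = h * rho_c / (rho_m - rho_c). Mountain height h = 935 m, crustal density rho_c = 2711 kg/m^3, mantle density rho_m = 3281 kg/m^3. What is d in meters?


rho_m - rho_c = 3281 - 2711 = 570
d = 935 * 2711 / 570
= 2534785 / 570
= 4446.99 m

4446.99


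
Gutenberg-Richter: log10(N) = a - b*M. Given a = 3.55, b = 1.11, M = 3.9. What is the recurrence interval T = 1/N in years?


log10(N) = 3.55 - 1.11*3.9 = -0.779
N = 10^-0.779 = 0.166341
T = 1/N = 1/0.166341 = 6.0117 years

6.0117


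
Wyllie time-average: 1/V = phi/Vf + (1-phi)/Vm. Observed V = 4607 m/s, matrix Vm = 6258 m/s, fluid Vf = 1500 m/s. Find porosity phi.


1/V - 1/Vm = 1/4607 - 1/6258 = 5.727e-05
1/Vf - 1/Vm = 1/1500 - 1/6258 = 0.00050687
phi = 5.727e-05 / 0.00050687 = 0.113

0.113


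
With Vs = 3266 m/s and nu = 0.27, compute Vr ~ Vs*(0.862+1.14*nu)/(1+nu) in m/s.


Numerator factor = 0.862 + 1.14*0.27 = 1.1698
Denominator = 1 + 0.27 = 1.27
Vr = 3266 * 1.1698 / 1.27 = 3008.32 m/s

3008.32


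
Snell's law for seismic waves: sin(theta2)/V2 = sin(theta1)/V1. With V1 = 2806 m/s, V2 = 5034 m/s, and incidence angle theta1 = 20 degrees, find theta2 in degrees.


sin(theta1) = sin(20 deg) = 0.34202
sin(theta2) = V2/V1 * sin(theta1) = 5034/2806 * 0.34202 = 0.613589
theta2 = arcsin(0.613589) = 37.8494 degrees

37.8494


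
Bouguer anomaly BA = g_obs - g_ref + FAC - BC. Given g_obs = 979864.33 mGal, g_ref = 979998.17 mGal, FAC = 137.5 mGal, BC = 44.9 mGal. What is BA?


BA = g_obs - g_ref + FAC - BC
= 979864.33 - 979998.17 + 137.5 - 44.9
= -41.24 mGal

-41.24


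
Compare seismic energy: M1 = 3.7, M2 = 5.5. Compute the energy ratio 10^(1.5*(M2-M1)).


M2 - M1 = 5.5 - 3.7 = 1.8
1.5 * 1.8 = 2.7
ratio = 10^2.7 = 501.19

501.19


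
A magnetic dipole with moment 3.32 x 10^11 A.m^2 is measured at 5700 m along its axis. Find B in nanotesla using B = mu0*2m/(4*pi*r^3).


m = 3.32 x 10^11 = 332000000000 A.m^2
2m = 664000000000 A.m^2
r^3 = 5700^3 = 185193000000
B = (4pi*10^-7) * 664000000000 / (4*pi * 185193000000) * 1e9
= 834407.008793 / 2327203873185.02 * 1e9
= 358.5449 nT

358.5449


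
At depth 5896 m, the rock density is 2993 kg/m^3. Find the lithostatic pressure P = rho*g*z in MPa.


P = rho * g * z / 1e6
= 2993 * 9.81 * 5896 / 1e6
= 173114401.68 / 1e6
= 173.1144 MPa

173.1144


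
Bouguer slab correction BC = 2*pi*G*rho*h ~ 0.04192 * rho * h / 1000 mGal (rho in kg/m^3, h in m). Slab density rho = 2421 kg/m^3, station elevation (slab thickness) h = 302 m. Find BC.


BC = 0.04192 * rho * h / 1000
= 0.04192 * 2421 * 302 / 1000
= 30.6495 mGal

30.6495


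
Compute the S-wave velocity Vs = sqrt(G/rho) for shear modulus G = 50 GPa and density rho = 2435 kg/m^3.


Convert G to Pa: G = 50e9 Pa
Compute G/rho = 50e9 / 2435 = 20533880.9035
Vs = sqrt(20533880.9035) = 4531.43 m/s

4531.43


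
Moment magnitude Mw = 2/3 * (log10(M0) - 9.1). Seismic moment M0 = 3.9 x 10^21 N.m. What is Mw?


log10(M0) = log10(3.9 x 10^21) = 21.5911
Mw = 2/3 * (21.5911 - 9.1)
= 2/3 * 12.4911
= 8.33

8.33


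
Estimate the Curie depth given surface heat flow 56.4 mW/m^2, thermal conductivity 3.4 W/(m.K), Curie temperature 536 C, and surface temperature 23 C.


T_Curie - T_surf = 536 - 23 = 513 C
Convert q to W/m^2: 56.4 mW/m^2 = 0.0564 W/m^2
d = 513 * 3.4 / 0.0564 = 30925.53 m

30925.53


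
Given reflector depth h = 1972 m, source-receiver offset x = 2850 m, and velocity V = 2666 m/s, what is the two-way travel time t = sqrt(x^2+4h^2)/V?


x^2 + 4h^2 = 2850^2 + 4*1972^2 = 8122500 + 15555136 = 23677636
sqrt(23677636) = 4865.9671
t = 4865.9671 / 2666 = 1.8252 s

1.8252


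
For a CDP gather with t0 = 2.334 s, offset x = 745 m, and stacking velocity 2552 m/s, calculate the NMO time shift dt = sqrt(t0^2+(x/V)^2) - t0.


x/Vnmo = 745/2552 = 0.291928
(x/Vnmo)^2 = 0.085222
t0^2 = 5.447556
sqrt(5.447556 + 0.085222) = 2.352186
dt = 2.352186 - 2.334 = 0.018186

0.018186


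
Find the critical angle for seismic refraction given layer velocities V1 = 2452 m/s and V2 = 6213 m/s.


V1/V2 = 2452/6213 = 0.394656
theta_c = arcsin(0.394656) = 23.2445 degrees

23.2445


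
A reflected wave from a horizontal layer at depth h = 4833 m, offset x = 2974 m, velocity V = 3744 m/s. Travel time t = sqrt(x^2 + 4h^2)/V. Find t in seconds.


x^2 + 4h^2 = 2974^2 + 4*4833^2 = 8844676 + 93431556 = 102276232
sqrt(102276232) = 10113.1712
t = 10113.1712 / 3744 = 2.7012 s

2.7012


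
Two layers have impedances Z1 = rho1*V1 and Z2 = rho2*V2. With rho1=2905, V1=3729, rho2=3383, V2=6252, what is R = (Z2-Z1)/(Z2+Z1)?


Z1 = 2905 * 3729 = 10832745
Z2 = 3383 * 6252 = 21150516
R = (21150516 - 10832745) / (21150516 + 10832745) = 10317771 / 31983261 = 0.3226

0.3226


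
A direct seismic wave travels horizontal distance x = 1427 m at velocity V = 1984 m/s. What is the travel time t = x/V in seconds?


t = x / V
= 1427 / 1984
= 0.7193 s

0.7193


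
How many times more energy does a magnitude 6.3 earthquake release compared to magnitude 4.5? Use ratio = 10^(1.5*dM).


M2 - M1 = 6.3 - 4.5 = 1.8
1.5 * 1.8 = 2.7
ratio = 10^2.7 = 501.19

501.19


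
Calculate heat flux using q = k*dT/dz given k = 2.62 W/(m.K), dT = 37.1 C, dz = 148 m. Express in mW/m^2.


q = k * dT / dz * 1000
= 2.62 * 37.1 / 148 * 1000
= 0.65677 * 1000
= 656.7703 mW/m^2

656.7703


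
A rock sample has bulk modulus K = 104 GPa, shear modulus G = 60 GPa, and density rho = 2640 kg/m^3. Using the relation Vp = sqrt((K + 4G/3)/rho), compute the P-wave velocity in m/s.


First compute the effective modulus:
K + 4G/3 = 104e9 + 4*60e9/3 = 184000000000.0 Pa
Then divide by density:
184000000000.0 / 2640 = 69696969.697 Pa/(kg/m^3)
Take the square root:
Vp = sqrt(69696969.697) = 8348.47 m/s

8348.47


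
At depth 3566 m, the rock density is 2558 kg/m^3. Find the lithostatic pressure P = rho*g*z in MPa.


P = rho * g * z / 1e6
= 2558 * 9.81 * 3566 / 1e6
= 89485132.68 / 1e6
= 89.4851 MPa

89.4851


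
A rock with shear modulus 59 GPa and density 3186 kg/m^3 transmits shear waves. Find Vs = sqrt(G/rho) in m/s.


Convert G to Pa: G = 59e9 Pa
Compute G/rho = 59e9 / 3186 = 18518518.5185
Vs = sqrt(18518518.5185) = 4303.31 m/s

4303.31


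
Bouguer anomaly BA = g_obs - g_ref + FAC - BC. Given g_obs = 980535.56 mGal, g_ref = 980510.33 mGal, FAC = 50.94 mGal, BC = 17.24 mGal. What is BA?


BA = g_obs - g_ref + FAC - BC
= 980535.56 - 980510.33 + 50.94 - 17.24
= 58.93 mGal

58.93


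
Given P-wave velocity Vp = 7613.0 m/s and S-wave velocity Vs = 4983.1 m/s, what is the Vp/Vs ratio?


Vp/Vs = 7613.0 / 4983.1
= 1.5278

1.5278


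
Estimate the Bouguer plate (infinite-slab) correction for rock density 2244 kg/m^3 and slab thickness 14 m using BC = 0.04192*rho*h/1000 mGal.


BC = 0.04192 * rho * h / 1000
= 0.04192 * 2244 * 14 / 1000
= 1.317 mGal

1.317


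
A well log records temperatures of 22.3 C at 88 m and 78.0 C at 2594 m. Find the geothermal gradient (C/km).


dT = 78.0 - 22.3 = 55.7 C
dz = 2594 - 88 = 2506 m
gradient = dT/dz * 1000 = 55.7/2506 * 1000 = 22.2267 C/km

22.2267


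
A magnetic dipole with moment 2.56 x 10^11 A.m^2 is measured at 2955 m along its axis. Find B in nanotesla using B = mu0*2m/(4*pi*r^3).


m = 2.56 x 10^11 = 256000000000 A.m^2
2m = 512000000000 A.m^2
r^3 = 2955^3 = 25803133875
B = (4pi*10^-7) * 512000000000 / (4*pi * 25803133875) * 1e9
= 643398.175455 / 324251743285.18 * 1e9
= 1984.2551 nT

1984.2551


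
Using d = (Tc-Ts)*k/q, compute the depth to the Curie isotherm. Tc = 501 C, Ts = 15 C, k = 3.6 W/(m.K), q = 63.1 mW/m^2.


T_Curie - T_surf = 501 - 15 = 486 C
Convert q to W/m^2: 63.1 mW/m^2 = 0.0631 W/m^2
d = 486 * 3.6 / 0.0631 = 27727.42 m

27727.42


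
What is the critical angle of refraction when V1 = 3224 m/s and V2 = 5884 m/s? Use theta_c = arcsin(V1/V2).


V1/V2 = 3224/5884 = 0.547927
theta_c = arcsin(0.547927) = 33.2249 degrees

33.2249


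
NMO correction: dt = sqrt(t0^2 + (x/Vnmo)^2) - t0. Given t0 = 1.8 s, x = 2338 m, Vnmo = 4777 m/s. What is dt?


x/Vnmo = 2338/4777 = 0.489429
(x/Vnmo)^2 = 0.23954
t0^2 = 3.24
sqrt(3.24 + 0.23954) = 1.865353
dt = 1.865353 - 1.8 = 0.065353

0.065353


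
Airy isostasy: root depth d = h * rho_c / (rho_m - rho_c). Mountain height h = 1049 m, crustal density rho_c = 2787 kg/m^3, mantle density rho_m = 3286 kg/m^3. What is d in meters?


rho_m - rho_c = 3286 - 2787 = 499
d = 1049 * 2787 / 499
= 2923563 / 499
= 5858.84 m

5858.84


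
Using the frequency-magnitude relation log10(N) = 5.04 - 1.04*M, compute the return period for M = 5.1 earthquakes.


log10(N) = 5.04 - 1.04*5.1 = -0.264
N = 10^-0.264 = 0.544503
T = 1/N = 1/0.544503 = 1.8365 years

1.8365


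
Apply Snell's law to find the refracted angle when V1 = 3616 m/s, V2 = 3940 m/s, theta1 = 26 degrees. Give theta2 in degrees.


sin(theta1) = sin(26 deg) = 0.438371
sin(theta2) = V2/V1 * sin(theta1) = 3940/3616 * 0.438371 = 0.47765
theta2 = arcsin(0.47765) = 28.532 degrees

28.532


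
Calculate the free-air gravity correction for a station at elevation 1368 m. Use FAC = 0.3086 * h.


FAC = 0.3086 * h
= 0.3086 * 1368
= 422.1648 mGal

422.1648


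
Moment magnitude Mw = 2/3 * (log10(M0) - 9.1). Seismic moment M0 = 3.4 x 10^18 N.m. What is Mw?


log10(M0) = log10(3.4 x 10^18) = 18.5315
Mw = 2/3 * (18.5315 - 9.1)
= 2/3 * 9.4315
= 6.29

6.29


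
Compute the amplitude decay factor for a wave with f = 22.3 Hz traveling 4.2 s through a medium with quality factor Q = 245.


pi*f*t/Q = pi*22.3*4.2/245 = 1.200986
A/A0 = exp(-1.200986) = 0.300897

0.300897


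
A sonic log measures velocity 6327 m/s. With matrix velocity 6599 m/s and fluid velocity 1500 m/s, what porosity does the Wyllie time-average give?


1/V - 1/Vm = 1/6327 - 1/6599 = 6.51e-06
1/Vf - 1/Vm = 1/1500 - 1/6599 = 0.00051513
phi = 6.51e-06 / 0.00051513 = 0.0126

0.0126


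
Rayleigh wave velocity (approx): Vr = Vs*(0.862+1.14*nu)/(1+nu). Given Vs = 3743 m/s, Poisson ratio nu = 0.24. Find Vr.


Numerator factor = 0.862 + 1.14*0.24 = 1.1356
Denominator = 1 + 0.24 = 1.24
Vr = 3743 * 1.1356 / 1.24 = 3427.86 m/s

3427.86


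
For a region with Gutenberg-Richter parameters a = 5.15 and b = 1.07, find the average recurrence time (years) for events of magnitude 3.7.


log10(N) = 5.15 - 1.07*3.7 = 1.191
N = 10^1.191 = 15.52387
T = 1/N = 1/15.52387 = 0.0644 years

0.0644


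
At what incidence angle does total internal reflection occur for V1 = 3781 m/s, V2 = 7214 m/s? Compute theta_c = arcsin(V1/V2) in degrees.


V1/V2 = 3781/7214 = 0.52412
theta_c = arcsin(0.52412) = 31.609 degrees

31.609


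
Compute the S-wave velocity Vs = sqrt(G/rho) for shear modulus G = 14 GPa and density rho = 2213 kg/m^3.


Convert G to Pa: G = 14e9 Pa
Compute G/rho = 14e9 / 2213 = 6326253.9539
Vs = sqrt(6326253.9539) = 2515.2 m/s

2515.2


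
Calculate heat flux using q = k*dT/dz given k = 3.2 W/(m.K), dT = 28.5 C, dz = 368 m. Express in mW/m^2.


q = k * dT / dz * 1000
= 3.2 * 28.5 / 368 * 1000
= 0.247826 * 1000
= 247.8261 mW/m^2

247.8261


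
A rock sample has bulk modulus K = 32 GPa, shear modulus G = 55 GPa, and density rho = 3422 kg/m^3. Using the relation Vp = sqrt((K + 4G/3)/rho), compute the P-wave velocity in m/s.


First compute the effective modulus:
K + 4G/3 = 32e9 + 4*55e9/3 = 105333333333.33 Pa
Then divide by density:
105333333333.33 / 3422 = 30781219.5597 Pa/(kg/m^3)
Take the square root:
Vp = sqrt(30781219.5597) = 5548.08 m/s

5548.08


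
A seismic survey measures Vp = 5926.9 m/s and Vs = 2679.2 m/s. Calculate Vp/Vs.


Vp/Vs = 5926.9 / 2679.2
= 2.2122

2.2122


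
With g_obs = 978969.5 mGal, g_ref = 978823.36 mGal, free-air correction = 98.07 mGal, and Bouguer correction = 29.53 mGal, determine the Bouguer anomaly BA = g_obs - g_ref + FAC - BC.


BA = g_obs - g_ref + FAC - BC
= 978969.5 - 978823.36 + 98.07 - 29.53
= 214.68 mGal

214.68


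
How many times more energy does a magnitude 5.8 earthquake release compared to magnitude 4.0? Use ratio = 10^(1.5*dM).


M2 - M1 = 5.8 - 4.0 = 1.8
1.5 * 1.8 = 2.7
ratio = 10^2.7 = 501.19

501.19


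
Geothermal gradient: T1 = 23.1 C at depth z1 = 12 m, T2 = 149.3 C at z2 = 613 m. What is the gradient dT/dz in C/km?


dT = 149.3 - 23.1 = 126.2 C
dz = 613 - 12 = 601 m
gradient = dT/dz * 1000 = 126.2/601 * 1000 = 209.9834 C/km

209.9834


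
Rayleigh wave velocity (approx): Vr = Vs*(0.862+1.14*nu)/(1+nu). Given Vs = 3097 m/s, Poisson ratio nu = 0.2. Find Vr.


Numerator factor = 0.862 + 1.14*0.2 = 1.09
Denominator = 1 + 0.2 = 1.2
Vr = 3097 * 1.09 / 1.2 = 2813.11 m/s

2813.11


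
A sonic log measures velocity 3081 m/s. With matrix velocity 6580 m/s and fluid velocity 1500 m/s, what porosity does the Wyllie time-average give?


1/V - 1/Vm = 1/3081 - 1/6580 = 0.00017259
1/Vf - 1/Vm = 1/1500 - 1/6580 = 0.00051469
phi = 0.00017259 / 0.00051469 = 0.3353

0.3353


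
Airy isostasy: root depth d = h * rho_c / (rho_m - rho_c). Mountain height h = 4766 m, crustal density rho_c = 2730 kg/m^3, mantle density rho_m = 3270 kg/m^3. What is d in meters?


rho_m - rho_c = 3270 - 2730 = 540
d = 4766 * 2730 / 540
= 13011180 / 540
= 24094.78 m

24094.78


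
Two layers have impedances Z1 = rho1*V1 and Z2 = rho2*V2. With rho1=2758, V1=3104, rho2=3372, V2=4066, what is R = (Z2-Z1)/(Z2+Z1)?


Z1 = 2758 * 3104 = 8560832
Z2 = 3372 * 4066 = 13710552
R = (13710552 - 8560832) / (13710552 + 8560832) = 5149720 / 22271384 = 0.2312

0.2312


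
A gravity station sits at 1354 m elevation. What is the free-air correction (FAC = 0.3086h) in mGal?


FAC = 0.3086 * h
= 0.3086 * 1354
= 417.8444 mGal

417.8444


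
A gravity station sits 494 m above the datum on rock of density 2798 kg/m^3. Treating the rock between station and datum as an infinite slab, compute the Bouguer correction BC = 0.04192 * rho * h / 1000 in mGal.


BC = 0.04192 * rho * h / 1000
= 0.04192 * 2798 * 494 / 1000
= 57.9423 mGal

57.9423


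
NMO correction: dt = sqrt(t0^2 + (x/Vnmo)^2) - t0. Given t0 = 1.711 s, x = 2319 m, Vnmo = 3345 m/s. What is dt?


x/Vnmo = 2319/3345 = 0.693274
(x/Vnmo)^2 = 0.480628
t0^2 = 2.927521
sqrt(2.927521 + 0.480628) = 1.846117
dt = 1.846117 - 1.711 = 0.135117

0.135117


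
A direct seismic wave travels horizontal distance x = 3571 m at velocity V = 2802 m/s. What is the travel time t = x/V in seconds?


t = x / V
= 3571 / 2802
= 1.2744 s

1.2744


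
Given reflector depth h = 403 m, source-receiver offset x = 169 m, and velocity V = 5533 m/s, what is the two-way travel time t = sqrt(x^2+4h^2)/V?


x^2 + 4h^2 = 169^2 + 4*403^2 = 28561 + 649636 = 678197
sqrt(678197) = 823.5272
t = 823.5272 / 5533 = 0.1488 s

0.1488


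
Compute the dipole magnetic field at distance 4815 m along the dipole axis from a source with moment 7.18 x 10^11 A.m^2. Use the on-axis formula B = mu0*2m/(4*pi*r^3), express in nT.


m = 7.18 x 10^11 = 718000000000 A.m^2
2m = 1436000000000 A.m^2
r^3 = 4815^3 = 111632043375
B = (4pi*10^-7) * 1436000000000 / (4*pi * 111632043375) * 1e9
= 1804530.820222 / 1402809629488.47 * 1e9
= 1286.369 nT

1286.369


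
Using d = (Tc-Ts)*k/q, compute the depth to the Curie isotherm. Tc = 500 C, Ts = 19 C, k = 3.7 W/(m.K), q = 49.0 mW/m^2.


T_Curie - T_surf = 500 - 19 = 481 C
Convert q to W/m^2: 49.0 mW/m^2 = 0.049 W/m^2
d = 481 * 3.7 / 0.049 = 36320.41 m

36320.41


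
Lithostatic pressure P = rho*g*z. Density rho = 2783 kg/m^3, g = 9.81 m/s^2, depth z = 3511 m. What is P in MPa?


P = rho * g * z / 1e6
= 2783 * 9.81 * 3511 / 1e6
= 95854618.53 / 1e6
= 95.8546 MPa

95.8546


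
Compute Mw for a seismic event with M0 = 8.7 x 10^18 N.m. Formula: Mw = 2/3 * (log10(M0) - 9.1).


log10(M0) = log10(8.7 x 10^18) = 18.9395
Mw = 2/3 * (18.9395 - 9.1)
= 2/3 * 9.8395
= 6.56

6.56


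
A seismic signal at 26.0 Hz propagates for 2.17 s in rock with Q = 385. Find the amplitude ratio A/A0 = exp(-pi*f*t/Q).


pi*f*t/Q = pi*26.0*2.17/385 = 0.460386
A/A0 = exp(-0.460386) = 0.63104

0.63104


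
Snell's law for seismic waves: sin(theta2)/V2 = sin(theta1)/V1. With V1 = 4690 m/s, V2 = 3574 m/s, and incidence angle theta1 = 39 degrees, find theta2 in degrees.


sin(theta1) = sin(39 deg) = 0.62932
sin(theta2) = V2/V1 * sin(theta1) = 3574/4690 * 0.62932 = 0.479572
theta2 = arcsin(0.479572) = 28.6574 degrees

28.6574


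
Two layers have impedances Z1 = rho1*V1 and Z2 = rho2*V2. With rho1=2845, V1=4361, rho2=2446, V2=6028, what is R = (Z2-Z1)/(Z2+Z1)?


Z1 = 2845 * 4361 = 12407045
Z2 = 2446 * 6028 = 14744488
R = (14744488 - 12407045) / (14744488 + 12407045) = 2337443 / 27151533 = 0.0861

0.0861


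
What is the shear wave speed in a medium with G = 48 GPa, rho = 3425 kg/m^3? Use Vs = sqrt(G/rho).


Convert G to Pa: G = 48e9 Pa
Compute G/rho = 48e9 / 3425 = 14014598.5401
Vs = sqrt(14014598.5401) = 3743.61 m/s

3743.61


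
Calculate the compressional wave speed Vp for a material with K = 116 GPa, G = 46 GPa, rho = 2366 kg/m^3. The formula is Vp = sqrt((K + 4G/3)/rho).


First compute the effective modulus:
K + 4G/3 = 116e9 + 4*46e9/3 = 177333333333.33 Pa
Then divide by density:
177333333333.33 / 2366 = 74950690.3353 Pa/(kg/m^3)
Take the square root:
Vp = sqrt(74950690.3353) = 8657.41 m/s

8657.41


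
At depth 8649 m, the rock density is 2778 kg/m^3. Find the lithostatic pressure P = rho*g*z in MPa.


P = rho * g * z / 1e6
= 2778 * 9.81 * 8649 / 1e6
= 235704104.82 / 1e6
= 235.7041 MPa

235.7041


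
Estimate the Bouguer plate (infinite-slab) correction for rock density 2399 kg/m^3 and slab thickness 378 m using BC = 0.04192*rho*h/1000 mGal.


BC = 0.04192 * rho * h / 1000
= 0.04192 * 2399 * 378 / 1000
= 38.014 mGal

38.014


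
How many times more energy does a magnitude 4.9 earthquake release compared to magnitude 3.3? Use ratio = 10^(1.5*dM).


M2 - M1 = 4.9 - 3.3 = 1.6
1.5 * 1.6 = 2.4
ratio = 10^2.4 = 251.19

251.19


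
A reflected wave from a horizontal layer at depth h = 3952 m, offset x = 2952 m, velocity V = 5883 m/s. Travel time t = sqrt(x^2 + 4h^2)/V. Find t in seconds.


x^2 + 4h^2 = 2952^2 + 4*3952^2 = 8714304 + 62473216 = 71187520
sqrt(71187520) = 8437.2697
t = 8437.2697 / 5883 = 1.4342 s

1.4342


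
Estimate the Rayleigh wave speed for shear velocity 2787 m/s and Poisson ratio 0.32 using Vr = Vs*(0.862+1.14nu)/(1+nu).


Numerator factor = 0.862 + 1.14*0.32 = 1.2268
Denominator = 1 + 0.32 = 1.32
Vr = 2787 * 1.2268 / 1.32 = 2590.22 m/s

2590.22


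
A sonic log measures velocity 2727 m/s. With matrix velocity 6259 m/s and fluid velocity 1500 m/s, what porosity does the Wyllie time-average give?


1/V - 1/Vm = 1/2727 - 1/6259 = 0.00020693
1/Vf - 1/Vm = 1/1500 - 1/6259 = 0.0005069
phi = 0.00020693 / 0.0005069 = 0.4082

0.4082


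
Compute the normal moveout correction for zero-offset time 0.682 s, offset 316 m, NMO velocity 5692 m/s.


x/Vnmo = 316/5692 = 0.055517
(x/Vnmo)^2 = 0.003082
t0^2 = 0.465124
sqrt(0.465124 + 0.003082) = 0.684256
dt = 0.684256 - 0.682 = 0.002256

0.002256


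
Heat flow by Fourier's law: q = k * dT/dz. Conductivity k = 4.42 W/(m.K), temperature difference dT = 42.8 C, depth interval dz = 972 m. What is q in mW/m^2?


q = k * dT / dz * 1000
= 4.42 * 42.8 / 972 * 1000
= 0.194626 * 1000
= 194.6255 mW/m^2

194.6255


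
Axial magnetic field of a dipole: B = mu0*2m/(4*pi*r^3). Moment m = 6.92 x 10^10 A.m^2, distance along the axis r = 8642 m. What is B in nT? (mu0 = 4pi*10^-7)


m = 6.92 x 10^10 = 69200000000 A.m^2
2m = 138400000000 A.m^2
r^3 = 8642^3 = 645420545288
B = (4pi*10^-7) * 138400000000 / (4*pi * 645420545288) * 1e9
= 173918.569303 / 8110593774210.8 * 1e9
= 21.4434 nT

21.4434


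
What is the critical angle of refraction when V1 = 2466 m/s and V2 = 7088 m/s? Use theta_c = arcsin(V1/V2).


V1/V2 = 2466/7088 = 0.347912
theta_c = arcsin(0.347912) = 20.3597 degrees

20.3597


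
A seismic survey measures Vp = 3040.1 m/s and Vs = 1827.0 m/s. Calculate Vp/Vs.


Vp/Vs = 3040.1 / 1827.0
= 1.664

1.664


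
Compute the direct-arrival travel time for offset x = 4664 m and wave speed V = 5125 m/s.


t = x / V
= 4664 / 5125
= 0.91 s

0.91


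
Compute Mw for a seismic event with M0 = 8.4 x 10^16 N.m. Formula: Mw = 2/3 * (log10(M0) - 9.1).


log10(M0) = log10(8.4 x 10^16) = 16.9243
Mw = 2/3 * (16.9243 - 9.1)
= 2/3 * 7.8243
= 5.22

5.22


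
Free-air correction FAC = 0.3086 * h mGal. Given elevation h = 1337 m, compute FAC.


FAC = 0.3086 * h
= 0.3086 * 1337
= 412.5982 mGal

412.5982


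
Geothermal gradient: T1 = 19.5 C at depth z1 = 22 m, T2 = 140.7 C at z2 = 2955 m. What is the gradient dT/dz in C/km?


dT = 140.7 - 19.5 = 121.2 C
dz = 2955 - 22 = 2933 m
gradient = dT/dz * 1000 = 121.2/2933 * 1000 = 41.3229 C/km

41.3229


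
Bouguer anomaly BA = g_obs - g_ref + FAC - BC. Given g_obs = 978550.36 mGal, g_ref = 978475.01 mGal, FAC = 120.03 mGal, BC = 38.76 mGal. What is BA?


BA = g_obs - g_ref + FAC - BC
= 978550.36 - 978475.01 + 120.03 - 38.76
= 156.62 mGal

156.62


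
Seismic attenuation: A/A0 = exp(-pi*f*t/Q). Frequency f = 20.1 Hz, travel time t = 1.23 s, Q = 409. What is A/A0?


pi*f*t/Q = pi*20.1*1.23/409 = 0.189901
A/A0 = exp(-0.189901) = 0.827041

0.827041


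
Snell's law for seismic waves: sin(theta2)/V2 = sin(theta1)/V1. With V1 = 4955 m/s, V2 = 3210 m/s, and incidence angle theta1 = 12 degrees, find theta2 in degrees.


sin(theta1) = sin(12 deg) = 0.207912
sin(theta2) = V2/V1 * sin(theta1) = 3210/4955 * 0.207912 = 0.134692
theta2 = arcsin(0.134692) = 7.7408 degrees

7.7408


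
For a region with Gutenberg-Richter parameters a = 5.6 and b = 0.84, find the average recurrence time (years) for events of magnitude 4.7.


log10(N) = 5.6 - 0.84*4.7 = 1.652
N = 10^1.652 = 44.874539
T = 1/N = 1/44.874539 = 0.0223 years

0.0223


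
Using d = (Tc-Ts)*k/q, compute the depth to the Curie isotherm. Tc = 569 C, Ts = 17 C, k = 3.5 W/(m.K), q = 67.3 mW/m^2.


T_Curie - T_surf = 569 - 17 = 552 C
Convert q to W/m^2: 67.3 mW/m^2 = 0.0673 W/m^2
d = 552 * 3.5 / 0.0673 = 28707.28 m

28707.28


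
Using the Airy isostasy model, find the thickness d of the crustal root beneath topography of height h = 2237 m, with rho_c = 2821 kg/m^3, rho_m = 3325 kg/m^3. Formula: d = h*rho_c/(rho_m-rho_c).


rho_m - rho_c = 3325 - 2821 = 504
d = 2237 * 2821 / 504
= 6310577 / 504
= 12520.99 m

12520.99


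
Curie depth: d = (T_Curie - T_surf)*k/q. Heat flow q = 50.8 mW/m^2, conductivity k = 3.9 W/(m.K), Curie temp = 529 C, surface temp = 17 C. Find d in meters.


T_Curie - T_surf = 529 - 17 = 512 C
Convert q to W/m^2: 50.8 mW/m^2 = 0.0508 W/m^2
d = 512 * 3.9 / 0.0508 = 39307.09 m

39307.09


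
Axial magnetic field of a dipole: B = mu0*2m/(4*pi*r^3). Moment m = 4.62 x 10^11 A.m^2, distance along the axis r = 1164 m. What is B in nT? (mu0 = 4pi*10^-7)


m = 4.62 x 10^11 = 462000000000 A.m^2
2m = 924000000000 A.m^2
r^3 = 1164^3 = 1577098944
B = (4pi*10^-7) * 924000000000 / (4*pi * 1577098944) * 1e9
= 1161132.644767 / 19818409825.82 * 1e9
= 58588.5878 nT

58588.5878


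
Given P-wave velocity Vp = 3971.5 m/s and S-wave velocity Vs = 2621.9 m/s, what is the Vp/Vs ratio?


Vp/Vs = 3971.5 / 2621.9
= 1.5147

1.5147


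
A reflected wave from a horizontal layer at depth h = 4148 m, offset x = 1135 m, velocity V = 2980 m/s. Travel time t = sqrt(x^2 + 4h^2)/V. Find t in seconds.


x^2 + 4h^2 = 1135^2 + 4*4148^2 = 1288225 + 68823616 = 70111841
sqrt(70111841) = 8373.2814
t = 8373.2814 / 2980 = 2.8098 s

2.8098


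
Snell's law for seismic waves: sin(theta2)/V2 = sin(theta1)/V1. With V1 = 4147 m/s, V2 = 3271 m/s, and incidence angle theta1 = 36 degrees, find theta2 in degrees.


sin(theta1) = sin(36 deg) = 0.587785
sin(theta2) = V2/V1 * sin(theta1) = 3271/4147 * 0.587785 = 0.463623
theta2 = arcsin(0.463623) = 27.6212 degrees

27.6212


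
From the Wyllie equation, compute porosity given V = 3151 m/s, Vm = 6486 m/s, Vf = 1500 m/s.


1/V - 1/Vm = 1/3151 - 1/6486 = 0.00016318
1/Vf - 1/Vm = 1/1500 - 1/6486 = 0.00051249
phi = 0.00016318 / 0.00051249 = 0.3184

0.3184


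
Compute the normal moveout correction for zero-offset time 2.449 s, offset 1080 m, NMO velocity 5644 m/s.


x/Vnmo = 1080/5644 = 0.191354
(x/Vnmo)^2 = 0.036616
t0^2 = 5.997601
sqrt(5.997601 + 0.036616) = 2.456464
dt = 2.456464 - 2.449 = 0.007464

0.007464


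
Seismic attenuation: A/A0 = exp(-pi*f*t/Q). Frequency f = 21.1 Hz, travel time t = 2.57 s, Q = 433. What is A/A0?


pi*f*t/Q = pi*21.1*2.57/433 = 0.393439
A/A0 = exp(-0.393439) = 0.674732

0.674732
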